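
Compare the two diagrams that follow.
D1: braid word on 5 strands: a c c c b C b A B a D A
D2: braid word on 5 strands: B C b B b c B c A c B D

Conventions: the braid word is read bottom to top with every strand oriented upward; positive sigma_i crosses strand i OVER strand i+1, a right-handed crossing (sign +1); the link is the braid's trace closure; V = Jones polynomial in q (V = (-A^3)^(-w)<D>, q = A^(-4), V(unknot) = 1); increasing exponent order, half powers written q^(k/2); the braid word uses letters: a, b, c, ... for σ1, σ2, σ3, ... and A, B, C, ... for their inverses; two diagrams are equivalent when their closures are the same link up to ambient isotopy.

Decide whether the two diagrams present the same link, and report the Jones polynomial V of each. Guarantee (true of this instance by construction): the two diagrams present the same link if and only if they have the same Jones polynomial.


equivalent: no
D1 (bracket -A^-18 + A^-14 - A^-10 + 2A^-6 - A^-2 + A^2; 12 crossings at w = +2): V = q - q^2 + 2q^3 - q^4 + q^5 - q^6
V(D2) = -q^-3 + 2q^-2 - 2q^-1 + 3 - 2q + 2q^2 - q^3  (w -2, c 12, <D> = -A^-18 + 2A^-14 - 2A^-10 + 3A^-6 - 2A^-2 + 2A^2 - A^6)
key observation: V(q) takes 2 values over 2 diagrams, fixing the grouping


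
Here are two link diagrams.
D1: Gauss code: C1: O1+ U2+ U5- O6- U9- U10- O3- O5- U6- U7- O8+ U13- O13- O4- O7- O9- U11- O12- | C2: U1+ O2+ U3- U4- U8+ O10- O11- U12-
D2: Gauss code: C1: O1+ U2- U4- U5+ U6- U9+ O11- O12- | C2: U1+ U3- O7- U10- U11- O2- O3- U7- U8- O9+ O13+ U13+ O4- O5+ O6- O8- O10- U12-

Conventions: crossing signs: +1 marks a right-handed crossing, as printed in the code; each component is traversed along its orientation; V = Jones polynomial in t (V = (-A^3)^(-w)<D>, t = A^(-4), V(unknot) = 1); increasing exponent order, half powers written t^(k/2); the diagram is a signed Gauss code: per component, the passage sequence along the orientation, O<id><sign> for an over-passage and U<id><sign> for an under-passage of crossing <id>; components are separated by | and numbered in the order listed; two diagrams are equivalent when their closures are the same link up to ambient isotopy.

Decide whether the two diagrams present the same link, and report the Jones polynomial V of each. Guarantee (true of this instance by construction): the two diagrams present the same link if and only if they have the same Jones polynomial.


same link: yes
V(D1) = t^(-13/2) - t^(-11/2) + t^(-9/2) - 2t^(-7/2) - t^(-3/2)  [13 crossings, <D> = A^-15 + 2A^-7 - A^-3 + A - A^5, w = -7]
V(D2) = t^(-13/2) - t^(-11/2) + t^(-9/2) - 2t^(-7/2) - t^(-3/2)  (w -5, c 13, <D> = A^-9 + 2A^-1 - A^3 + A^7 - A^11)
note: all 2 diagrams share one V(t), hence one class


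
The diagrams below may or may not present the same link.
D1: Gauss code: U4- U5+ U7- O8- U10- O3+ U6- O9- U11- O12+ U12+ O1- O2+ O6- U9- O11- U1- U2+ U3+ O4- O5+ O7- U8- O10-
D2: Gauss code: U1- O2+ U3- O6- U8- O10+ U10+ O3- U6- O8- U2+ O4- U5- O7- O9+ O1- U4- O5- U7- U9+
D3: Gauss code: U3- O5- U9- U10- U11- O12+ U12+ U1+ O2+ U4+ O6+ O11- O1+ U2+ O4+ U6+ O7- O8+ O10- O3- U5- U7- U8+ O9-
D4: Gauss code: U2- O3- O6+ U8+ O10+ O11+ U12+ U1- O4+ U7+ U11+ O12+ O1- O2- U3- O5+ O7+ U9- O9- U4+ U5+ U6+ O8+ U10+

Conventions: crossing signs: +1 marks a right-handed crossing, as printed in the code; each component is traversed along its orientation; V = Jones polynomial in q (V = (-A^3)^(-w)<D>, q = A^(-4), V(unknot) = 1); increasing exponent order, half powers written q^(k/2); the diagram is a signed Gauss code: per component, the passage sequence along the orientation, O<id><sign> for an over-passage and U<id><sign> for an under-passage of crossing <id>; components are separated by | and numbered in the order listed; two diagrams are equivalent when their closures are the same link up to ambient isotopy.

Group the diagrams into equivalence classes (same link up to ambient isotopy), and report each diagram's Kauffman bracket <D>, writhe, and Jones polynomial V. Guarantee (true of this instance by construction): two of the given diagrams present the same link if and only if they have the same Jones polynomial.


equivalence classes: {D1, D2} | {D3} | {D4}
D1 (bracket A^-4 + 2A^4 - 2A^8 + A^12 - 2A^16 + A^20; 12 crossings at w = -4): V = q^-8 - 2q^-7 + q^-6 - 2q^-5 + 2q^-4 + q^-2
D2 (bracket A^-4 + 2A^4 - 2A^8 + A^12 - 2A^16 + A^20; 10 crossings at w = -4): V = q^-8 - 2q^-7 + q^-6 - 2q^-5 + 2q^-4 + q^-2
D3 (bracket -A^-12 + A^-8 - A^-4 + 3 - A^4 + A^8 - A^12; 12 crossings at w = 0): V = -q^-3 + q^-2 - q^-1 + 3 - q + q^2 - q^3
V(D4) = 2q - 2q^2 + 3q^3 - 3q^4 + 2q^5 - 2q^6 + q^7  (w +4, c 12, <D> = A^-16 - 2A^-12 + 2A^-8 - 3A^-4 + 3 - 2A^4 + 2A^8)
key observation: V(q) takes 3 values over 4 diagrams, fixing the grouping


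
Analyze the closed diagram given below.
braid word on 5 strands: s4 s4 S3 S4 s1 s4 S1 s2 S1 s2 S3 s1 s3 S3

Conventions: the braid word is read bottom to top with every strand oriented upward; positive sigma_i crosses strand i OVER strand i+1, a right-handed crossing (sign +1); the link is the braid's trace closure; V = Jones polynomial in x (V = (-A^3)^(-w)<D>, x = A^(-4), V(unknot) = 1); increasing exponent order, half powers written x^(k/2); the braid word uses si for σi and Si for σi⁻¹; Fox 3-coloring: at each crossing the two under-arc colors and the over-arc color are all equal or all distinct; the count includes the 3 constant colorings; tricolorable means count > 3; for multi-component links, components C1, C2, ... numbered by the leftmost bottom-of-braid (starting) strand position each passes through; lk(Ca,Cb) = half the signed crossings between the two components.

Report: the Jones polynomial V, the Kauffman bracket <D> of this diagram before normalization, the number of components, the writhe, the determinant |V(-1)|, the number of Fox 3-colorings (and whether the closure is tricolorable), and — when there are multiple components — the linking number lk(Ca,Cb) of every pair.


V(x) = x^-2 + 2 + x^2
bracket: A^-2 + 2A^6 + A^14, w = +2
3 components, writhe +2, over 14 crossings
lk(C1,C2) = -1
linking number lk(C1,C3) = +1
lk(C2,C3): 0
det 4, colorings 3 of 3^14 — not tricolorable
observation: w = +2 (over 14 crossings) is diagram-only; (-A^3)^(-2) removes it from V


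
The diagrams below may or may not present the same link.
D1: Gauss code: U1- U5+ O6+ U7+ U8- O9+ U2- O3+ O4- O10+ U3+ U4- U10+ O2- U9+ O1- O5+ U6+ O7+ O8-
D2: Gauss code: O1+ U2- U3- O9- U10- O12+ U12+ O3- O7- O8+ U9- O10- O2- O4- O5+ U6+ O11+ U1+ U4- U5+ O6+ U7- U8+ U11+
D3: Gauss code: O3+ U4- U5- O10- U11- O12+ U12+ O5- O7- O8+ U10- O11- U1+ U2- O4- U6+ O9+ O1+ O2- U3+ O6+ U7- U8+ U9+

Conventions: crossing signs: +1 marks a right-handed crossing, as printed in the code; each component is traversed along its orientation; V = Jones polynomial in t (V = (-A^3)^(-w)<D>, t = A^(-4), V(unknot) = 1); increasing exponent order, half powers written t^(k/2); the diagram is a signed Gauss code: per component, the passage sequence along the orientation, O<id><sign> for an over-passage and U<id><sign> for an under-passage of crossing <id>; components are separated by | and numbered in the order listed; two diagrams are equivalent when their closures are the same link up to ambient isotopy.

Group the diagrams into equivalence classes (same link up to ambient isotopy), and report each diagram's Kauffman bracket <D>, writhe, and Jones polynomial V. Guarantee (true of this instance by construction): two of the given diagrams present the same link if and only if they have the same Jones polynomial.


equivalence classes: {D1} | {D2, D3}
D1 (bracket A^6; 10 crossings at w = +2): V = 1
V(D2) = -t^-3 + t^-2 - t^-1 + 3 - t + t^2 - t^3  [12 crossings, <D> = -A^-12 + A^-8 - A^-4 + 3 - A^4 + A^8 - A^12, w = 0]
V(D3) = -t^-3 + t^-2 - t^-1 + 3 - t + t^2 - t^3  (w 0, c 12, <D> = -A^-12 + A^-8 - A^-4 + 3 - A^4 + A^8 - A^12)
observation: 2 values of V(t) split the 3 diagrams


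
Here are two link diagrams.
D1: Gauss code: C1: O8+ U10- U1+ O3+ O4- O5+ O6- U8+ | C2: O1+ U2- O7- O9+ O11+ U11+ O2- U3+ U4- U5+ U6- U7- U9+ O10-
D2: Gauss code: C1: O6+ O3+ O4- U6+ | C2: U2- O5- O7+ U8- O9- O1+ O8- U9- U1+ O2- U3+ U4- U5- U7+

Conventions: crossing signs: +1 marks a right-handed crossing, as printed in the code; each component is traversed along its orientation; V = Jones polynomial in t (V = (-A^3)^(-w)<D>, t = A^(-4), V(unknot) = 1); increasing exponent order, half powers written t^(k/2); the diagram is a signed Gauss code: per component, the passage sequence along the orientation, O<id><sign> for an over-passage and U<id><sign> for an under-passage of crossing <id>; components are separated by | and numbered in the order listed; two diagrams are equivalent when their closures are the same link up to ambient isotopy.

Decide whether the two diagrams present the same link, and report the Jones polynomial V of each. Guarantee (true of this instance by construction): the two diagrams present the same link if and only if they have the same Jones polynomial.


equivalent: yes
V(D1) = -t^(-1/2) - t^(1/2)  (w +1, c 11, <D> = A + A^5)
V(D2) = -t^(-1/2) - t^(1/2)  (w -1, c 9, <D> = A^-5 + A^-1)
why: one V(t) for all 2 diagrams — one class (guaranteed)


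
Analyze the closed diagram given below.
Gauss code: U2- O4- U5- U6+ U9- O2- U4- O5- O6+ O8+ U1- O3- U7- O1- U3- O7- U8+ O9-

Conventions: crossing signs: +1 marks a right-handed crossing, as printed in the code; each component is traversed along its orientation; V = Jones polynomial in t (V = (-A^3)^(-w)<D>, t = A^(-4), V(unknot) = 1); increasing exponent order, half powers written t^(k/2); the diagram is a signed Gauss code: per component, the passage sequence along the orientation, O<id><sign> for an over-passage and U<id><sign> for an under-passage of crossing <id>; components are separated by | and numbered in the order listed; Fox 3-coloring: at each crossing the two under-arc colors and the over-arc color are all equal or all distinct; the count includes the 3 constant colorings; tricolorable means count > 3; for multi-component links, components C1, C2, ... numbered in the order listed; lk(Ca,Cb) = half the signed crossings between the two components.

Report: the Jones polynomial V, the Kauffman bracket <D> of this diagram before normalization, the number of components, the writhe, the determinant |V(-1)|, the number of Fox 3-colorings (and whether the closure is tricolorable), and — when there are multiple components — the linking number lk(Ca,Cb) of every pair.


V = t^-8 - 2t^-7 + t^-6 - 2t^-5 + 2t^-4 + t^-2
<D> = -A^-7 - 2A + 2A^5 - A^9 + 2A^13 - A^17 (w = -5)
1 component over 9 crossings, w = -5
27 Fox colorings among 3^9, |V(-1)| = 9: tricolorable
why: V spans 6 powers of t: at least 6 crossings in any diagram


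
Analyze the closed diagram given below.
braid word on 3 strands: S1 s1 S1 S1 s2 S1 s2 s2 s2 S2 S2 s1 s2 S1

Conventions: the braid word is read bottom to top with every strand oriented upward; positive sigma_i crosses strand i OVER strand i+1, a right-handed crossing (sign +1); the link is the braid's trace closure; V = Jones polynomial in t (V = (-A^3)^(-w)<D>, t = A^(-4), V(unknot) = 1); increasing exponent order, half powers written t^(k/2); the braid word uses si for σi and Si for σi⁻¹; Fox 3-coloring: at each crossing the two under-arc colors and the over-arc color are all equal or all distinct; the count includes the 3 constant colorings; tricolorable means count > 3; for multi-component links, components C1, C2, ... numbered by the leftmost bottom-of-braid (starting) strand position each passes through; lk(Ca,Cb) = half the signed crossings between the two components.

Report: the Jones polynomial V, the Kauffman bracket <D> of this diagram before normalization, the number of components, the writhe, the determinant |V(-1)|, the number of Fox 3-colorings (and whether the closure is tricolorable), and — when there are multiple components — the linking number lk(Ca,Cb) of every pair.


Jones polynomial: V(t) = t^-2 + 2 + t^2
<D> = A^-8 + 2 + A^8; writhe 0
components 3, writhe 0 (14 crossings)
linking number lk(C1,C2) = -1
lk(C1,C3): 0
lk(C2,C3) = +1
3-colorings: 3 of 3^14, det 4 — not tricolorable
note: V is palindromic (span 4, det 4): t -> 1/t fixes it; necessary, not sufficient, for amphichirality


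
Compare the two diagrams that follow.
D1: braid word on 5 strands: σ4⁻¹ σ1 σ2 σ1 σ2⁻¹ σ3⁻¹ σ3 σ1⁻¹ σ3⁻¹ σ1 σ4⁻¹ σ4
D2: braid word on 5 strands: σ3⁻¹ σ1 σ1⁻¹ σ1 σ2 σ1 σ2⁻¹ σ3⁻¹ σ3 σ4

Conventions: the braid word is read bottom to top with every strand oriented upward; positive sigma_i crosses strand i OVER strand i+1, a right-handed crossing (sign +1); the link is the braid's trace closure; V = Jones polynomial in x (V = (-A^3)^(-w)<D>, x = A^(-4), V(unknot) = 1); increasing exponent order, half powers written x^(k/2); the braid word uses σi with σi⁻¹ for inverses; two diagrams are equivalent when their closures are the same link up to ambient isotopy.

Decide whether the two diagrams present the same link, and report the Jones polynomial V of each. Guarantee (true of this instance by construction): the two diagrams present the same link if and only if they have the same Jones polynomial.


same link: yes
V(D1) = 1  [12 crossings, <D> = 1, w = 0]
D2 (bracket A^6; 10 crossings at w = +2): V = 1
note: one V(x) for all 2 diagrams — one class (guaranteed)


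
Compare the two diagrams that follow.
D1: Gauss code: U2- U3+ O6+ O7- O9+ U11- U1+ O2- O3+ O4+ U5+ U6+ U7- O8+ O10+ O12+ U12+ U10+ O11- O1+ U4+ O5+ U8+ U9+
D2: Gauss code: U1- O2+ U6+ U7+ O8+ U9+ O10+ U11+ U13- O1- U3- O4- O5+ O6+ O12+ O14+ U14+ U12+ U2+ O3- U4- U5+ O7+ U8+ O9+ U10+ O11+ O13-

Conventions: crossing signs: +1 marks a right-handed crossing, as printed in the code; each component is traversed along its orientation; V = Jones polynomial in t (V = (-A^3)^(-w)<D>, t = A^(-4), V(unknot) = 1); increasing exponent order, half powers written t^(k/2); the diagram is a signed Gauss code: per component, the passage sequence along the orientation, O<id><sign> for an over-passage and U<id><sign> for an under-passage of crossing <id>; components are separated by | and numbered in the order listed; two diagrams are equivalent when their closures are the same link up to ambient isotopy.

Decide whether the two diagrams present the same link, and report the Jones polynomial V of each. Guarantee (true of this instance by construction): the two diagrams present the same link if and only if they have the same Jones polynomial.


same link: no
V(D1) = t + t^3 - t^4  [12 crossings, <D> = -A^2 + A^6 + A^14, w = +6]
D2 (bracket -A^-6 + A^-2 - A^2 + 2A^6 - A^10 + A^14; 14 crossings at w = +6): V = t - t^2 + 2t^3 - t^4 + t^5 - t^6
note: 2 values of V(t) split the 2 diagrams


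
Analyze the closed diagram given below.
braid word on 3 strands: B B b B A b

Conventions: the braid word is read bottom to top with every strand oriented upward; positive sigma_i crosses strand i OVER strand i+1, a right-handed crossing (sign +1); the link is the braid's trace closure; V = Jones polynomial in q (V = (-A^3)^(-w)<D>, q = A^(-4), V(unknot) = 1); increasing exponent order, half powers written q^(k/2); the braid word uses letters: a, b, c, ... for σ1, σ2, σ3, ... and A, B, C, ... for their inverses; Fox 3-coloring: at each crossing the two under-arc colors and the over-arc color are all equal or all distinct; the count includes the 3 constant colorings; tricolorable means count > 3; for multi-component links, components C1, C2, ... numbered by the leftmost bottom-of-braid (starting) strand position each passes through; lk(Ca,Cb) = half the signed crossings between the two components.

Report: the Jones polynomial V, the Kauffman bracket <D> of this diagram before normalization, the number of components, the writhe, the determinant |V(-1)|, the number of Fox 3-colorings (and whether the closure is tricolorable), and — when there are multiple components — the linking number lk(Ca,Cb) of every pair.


V(q) = 1
bracket: A^-6, w = -2
1 component, writhe -2, over 6 crossings
det 1, colorings 3 of 3^6 — not tricolorable
observation: w = -2 (over 6 crossings) is diagram-only; (-A^3)^(2) removes it from V


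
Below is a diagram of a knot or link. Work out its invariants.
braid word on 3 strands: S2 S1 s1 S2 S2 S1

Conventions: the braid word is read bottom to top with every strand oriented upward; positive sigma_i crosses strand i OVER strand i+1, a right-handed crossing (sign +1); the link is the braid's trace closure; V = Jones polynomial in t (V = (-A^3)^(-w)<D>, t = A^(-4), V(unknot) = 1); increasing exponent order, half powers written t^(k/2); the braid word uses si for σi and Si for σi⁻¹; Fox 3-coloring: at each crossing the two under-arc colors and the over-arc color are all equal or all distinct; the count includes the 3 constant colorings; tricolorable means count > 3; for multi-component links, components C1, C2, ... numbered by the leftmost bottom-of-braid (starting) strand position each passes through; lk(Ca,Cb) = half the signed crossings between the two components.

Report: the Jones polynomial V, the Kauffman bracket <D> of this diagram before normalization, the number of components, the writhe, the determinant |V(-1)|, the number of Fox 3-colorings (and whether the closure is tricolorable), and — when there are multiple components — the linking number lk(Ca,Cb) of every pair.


Jones polynomial: V(t) = -t^-4 + t^-3 + t^-1
<D> = A^-8 + 1 - A^4; writhe -4
components 1, writhe -4 (6 crossings)
3-colorings: 9 of 3^6, det 3 — tricolorable
note: w = -4 (over 6 crossings) is diagram-only; (-A^3)^(4) removes it from V


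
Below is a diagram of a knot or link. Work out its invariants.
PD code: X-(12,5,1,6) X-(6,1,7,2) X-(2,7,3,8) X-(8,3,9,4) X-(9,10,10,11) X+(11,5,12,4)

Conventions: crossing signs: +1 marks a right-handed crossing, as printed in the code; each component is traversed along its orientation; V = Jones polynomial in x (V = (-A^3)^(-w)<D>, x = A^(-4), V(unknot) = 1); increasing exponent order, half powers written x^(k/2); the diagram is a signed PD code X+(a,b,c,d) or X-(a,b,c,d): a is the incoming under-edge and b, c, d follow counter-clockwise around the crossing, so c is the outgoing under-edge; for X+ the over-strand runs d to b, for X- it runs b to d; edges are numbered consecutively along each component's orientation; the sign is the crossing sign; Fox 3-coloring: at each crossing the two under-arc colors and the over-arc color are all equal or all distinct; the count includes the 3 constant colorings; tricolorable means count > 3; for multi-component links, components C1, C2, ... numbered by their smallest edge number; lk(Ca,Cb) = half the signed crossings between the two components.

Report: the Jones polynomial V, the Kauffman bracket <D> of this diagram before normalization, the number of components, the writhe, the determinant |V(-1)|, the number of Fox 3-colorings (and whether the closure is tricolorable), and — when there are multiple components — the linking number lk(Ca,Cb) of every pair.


Jones polynomial: V(x) = -x^-4 + x^-3 + x^-1
<D> = A^-8 + 1 - A^4; writhe -4
components 1, writhe -4 (6 crossings)
3-colorings: 9 of 3^6, det 3 — tricolorable
note: w = -4 shifts under R1 moves; the (-A^3)^(4) factor cancels that in V


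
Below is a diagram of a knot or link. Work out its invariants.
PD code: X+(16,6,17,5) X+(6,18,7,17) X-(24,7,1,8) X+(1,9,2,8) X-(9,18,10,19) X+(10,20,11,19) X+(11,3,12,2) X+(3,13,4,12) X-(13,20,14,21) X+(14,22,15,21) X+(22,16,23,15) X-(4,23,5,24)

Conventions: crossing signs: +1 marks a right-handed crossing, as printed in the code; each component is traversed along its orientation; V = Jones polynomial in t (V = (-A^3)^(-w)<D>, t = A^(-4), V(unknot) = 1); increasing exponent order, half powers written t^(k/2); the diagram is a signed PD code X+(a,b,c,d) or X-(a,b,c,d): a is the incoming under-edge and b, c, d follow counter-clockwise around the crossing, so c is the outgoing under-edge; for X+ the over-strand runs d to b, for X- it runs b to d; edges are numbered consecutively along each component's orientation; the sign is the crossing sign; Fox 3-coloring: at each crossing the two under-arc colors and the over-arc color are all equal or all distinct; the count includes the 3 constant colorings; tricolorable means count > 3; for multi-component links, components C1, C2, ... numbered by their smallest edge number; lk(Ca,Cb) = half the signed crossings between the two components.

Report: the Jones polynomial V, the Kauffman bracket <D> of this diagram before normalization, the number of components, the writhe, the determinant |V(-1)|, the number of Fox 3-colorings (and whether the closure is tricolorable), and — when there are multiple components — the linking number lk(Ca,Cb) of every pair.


V(t) = t - t^2 + 2t^3 - t^4 + t^5 - t^6
bracket: -A^-12 + A^-8 - A^-4 + 2 - A^4 + A^8, w = +4
1 component, writhe +4, over 12 crossings
det 7, colorings 3 of 3^12 — not tricolorable
observation: det 7 = |V(-1)|; not divisible by 3, so not tricolorable


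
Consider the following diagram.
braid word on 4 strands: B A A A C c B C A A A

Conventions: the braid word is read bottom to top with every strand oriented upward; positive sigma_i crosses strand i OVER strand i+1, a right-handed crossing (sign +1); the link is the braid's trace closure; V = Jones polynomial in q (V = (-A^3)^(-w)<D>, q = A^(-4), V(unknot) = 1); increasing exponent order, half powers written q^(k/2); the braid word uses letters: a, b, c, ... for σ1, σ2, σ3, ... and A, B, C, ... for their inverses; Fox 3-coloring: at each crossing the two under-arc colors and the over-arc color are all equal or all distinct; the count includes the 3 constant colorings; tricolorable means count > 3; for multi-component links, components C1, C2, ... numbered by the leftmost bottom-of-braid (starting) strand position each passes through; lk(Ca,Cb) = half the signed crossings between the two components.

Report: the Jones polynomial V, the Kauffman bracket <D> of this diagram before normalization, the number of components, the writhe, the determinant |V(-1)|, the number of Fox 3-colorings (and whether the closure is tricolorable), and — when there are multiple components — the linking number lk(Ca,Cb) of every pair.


V(q) = -q^-8 + q^-5 + q^-3
bracket: -A^-15 - A^-7 + A^5, w = -9
1 component, writhe -9, over 11 crossings
det 3, colorings 9 of 3^11 — tricolorable
observation: w = -9 (over 11 crossings) is diagram-only; (-A^3)^(9) removes it from V


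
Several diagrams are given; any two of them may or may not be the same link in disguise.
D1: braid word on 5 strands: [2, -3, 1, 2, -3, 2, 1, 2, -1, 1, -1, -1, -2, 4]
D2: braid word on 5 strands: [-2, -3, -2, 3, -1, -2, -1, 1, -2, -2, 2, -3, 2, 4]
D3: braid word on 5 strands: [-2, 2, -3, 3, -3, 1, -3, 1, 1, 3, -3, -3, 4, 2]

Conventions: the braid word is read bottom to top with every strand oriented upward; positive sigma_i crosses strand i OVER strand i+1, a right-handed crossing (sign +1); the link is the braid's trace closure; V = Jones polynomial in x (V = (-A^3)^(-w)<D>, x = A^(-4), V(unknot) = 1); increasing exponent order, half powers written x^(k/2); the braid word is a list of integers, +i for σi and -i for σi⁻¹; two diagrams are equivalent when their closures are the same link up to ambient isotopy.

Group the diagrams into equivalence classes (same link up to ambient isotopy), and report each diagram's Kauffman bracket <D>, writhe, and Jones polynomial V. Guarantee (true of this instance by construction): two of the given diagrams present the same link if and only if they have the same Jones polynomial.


classes: {D1} | {D2} | {D3}
V(D1) = x^-2 - x^-1 + 1 - x + x^2  [14 crossings, <D> = A^-2 - A^2 + A^6 - A^10 + A^14, w = +2]
D2 (bracket A^-8 - A^-4 + 2 - A^4 + A^8 - A^12; 14 crossings at w = -4): V = -x^-6 + x^-5 - x^-4 + 2x^-3 - x^-2 + x^-1
V(D3) = -x^-3 + x^-2 - x^-1 + 3 - x + x^2 - x^3  (w +2, c 14, <D> = -A^-6 + A^-2 - A^2 + 3A^6 - A^10 + A^14 - A^18)
insight: 3 values of V(x) split the 3 diagrams


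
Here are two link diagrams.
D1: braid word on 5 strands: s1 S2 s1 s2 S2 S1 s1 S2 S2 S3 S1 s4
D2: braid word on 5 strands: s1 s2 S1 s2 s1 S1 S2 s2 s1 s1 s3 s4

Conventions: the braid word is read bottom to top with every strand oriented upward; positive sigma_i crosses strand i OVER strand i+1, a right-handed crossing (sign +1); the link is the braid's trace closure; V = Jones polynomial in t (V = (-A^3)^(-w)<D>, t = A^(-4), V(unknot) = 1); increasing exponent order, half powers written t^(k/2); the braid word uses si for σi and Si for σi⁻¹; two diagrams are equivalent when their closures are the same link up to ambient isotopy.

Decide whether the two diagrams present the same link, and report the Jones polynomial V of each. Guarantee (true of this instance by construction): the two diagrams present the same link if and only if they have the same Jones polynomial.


equivalent: no
V(D1) = -t^-4 + t^-3 + t^-1  (w -2, c 12, <D> = A^-2 + A^6 - A^10)
V(D2) = t - t^2 + 2t^3 - t^4 + t^5 - t^6  [12 crossings, <D> = -A^-6 + A^-2 - A^2 + 2A^6 - A^10 + A^14, w = +6]
key observation: comparing 2 Jones polynomials yields 2 groups


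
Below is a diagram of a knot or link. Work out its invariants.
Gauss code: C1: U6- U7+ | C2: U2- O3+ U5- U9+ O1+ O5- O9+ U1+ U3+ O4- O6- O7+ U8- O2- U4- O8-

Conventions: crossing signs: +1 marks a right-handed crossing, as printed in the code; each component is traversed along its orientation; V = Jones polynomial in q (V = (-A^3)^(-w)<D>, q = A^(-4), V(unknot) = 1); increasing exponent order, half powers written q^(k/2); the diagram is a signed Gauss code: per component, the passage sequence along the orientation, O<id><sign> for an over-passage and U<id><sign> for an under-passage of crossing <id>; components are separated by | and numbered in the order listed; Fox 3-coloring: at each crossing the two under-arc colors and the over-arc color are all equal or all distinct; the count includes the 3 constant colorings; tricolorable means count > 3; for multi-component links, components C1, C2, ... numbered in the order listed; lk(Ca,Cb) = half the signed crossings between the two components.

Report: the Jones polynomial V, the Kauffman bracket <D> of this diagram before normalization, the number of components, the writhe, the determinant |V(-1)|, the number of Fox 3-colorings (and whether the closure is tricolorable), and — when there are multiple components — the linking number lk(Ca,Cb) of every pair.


Jones polynomial: V(q) = q^(-9/2) - q^(-5/2) - q^(-3/2) - q^(-1/2)
<D> = A^-1 + A^3 + A^7 - A^15; writhe -1
components 2, writhe -1 (9 crossings)
linking number lk(C1,C2) = 0
3-colorings: 27 of 3^9, det 0 — tricolorable
note: span 4 respects span(V) <= c + mu - 1 = 10 for this 2-component diagram


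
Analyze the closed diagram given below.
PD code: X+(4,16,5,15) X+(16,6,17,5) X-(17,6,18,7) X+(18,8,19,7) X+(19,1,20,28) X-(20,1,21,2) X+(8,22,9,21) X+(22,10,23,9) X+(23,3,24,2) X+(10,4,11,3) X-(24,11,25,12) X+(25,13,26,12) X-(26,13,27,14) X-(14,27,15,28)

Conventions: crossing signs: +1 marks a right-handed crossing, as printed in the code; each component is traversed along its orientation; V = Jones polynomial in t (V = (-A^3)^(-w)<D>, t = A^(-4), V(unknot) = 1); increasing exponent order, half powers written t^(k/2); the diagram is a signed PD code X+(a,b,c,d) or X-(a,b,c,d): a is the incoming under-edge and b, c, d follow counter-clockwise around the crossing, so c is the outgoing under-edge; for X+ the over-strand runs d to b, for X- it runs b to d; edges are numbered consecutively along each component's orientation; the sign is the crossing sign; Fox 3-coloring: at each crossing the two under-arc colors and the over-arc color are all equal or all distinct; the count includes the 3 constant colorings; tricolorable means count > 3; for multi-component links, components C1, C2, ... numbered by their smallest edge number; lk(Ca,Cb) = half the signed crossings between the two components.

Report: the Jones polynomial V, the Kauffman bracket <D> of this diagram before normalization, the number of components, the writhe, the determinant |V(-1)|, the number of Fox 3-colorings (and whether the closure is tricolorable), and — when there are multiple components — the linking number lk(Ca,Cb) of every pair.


V(t) = t + t^3 - t^4
bracket: -A^-4 + 1 + A^8, w = +4
1 component, writhe +4, over 14 crossings
det 3, colorings 9 of 3^14 — tricolorable
observation: w = +4 (over 14 crossings) is diagram-only; (-A^3)^(-4) removes it from V


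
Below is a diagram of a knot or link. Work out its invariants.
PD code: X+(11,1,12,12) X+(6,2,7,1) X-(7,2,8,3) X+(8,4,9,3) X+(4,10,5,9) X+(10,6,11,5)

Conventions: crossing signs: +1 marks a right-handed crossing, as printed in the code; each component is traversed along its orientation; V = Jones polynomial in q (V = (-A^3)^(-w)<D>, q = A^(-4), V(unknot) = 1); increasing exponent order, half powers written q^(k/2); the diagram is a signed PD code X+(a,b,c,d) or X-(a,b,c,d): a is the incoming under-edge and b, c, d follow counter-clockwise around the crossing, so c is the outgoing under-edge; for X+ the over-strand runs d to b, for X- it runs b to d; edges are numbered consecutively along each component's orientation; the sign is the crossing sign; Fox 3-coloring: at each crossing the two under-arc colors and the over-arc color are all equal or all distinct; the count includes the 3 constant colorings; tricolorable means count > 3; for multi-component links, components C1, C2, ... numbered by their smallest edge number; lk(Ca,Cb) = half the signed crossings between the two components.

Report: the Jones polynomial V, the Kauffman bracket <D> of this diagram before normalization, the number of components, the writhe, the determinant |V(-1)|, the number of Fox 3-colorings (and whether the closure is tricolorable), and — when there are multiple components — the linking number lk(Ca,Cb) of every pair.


Jones polynomial: V(q) = q + q^3 - q^4
<D> = -A^-4 + 1 + A^8; writhe +4
components 1, writhe +4 (6 crossings)
3-colorings: 9 of 3^6, det 3 — tricolorable
note: w = +4 shifts under R1 moves; the (-A^3)^(-4) factor cancels that in V


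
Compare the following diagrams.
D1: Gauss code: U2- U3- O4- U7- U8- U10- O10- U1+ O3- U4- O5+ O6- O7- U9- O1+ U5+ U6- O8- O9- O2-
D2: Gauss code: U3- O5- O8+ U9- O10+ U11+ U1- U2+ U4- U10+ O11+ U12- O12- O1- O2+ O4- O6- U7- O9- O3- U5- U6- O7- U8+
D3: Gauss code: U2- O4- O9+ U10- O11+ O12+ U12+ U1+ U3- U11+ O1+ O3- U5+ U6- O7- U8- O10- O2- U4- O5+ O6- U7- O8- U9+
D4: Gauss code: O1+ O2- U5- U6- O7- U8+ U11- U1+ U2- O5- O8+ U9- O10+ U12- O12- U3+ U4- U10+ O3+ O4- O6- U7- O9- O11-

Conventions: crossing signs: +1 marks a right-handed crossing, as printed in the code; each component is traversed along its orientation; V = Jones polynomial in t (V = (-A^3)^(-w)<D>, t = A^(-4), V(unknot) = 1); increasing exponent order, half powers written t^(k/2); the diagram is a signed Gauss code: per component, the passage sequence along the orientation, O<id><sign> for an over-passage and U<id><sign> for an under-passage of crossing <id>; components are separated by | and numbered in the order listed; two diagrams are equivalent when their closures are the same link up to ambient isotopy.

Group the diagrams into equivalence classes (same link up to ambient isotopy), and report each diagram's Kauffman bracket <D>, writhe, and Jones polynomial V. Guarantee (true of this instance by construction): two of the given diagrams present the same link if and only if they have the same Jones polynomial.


grouping into links: {D1} | {D2, D3, D4}
V(D1) = -t^-4 + t^-3 + t^-1  (w -6, c 10, <D> = A^-14 + A^-6 - A^-2)
V(D2) = -t^-6 + t^-5 - t^-4 + 2t^-3 - t^-2 + t^-1  (w -4, c 12, <D> = A^-8 - A^-4 + 2 - A^4 + A^8 - A^12)
V(D3) = -t^-6 + t^-5 - t^-4 + 2t^-3 - t^-2 + t^-1  (w -2, c 12, <D> = A^-2 - A^2 + 2A^6 - A^10 + A^14 - A^18)
V(D4) = -t^-6 + t^-5 - t^-4 + 2t^-3 - t^-2 + t^-1  (w -4, c 12, <D> = A^-8 - A^-4 + 2 - A^4 + A^8 - A^12)
why: 2 classes among 4 diagrams; unequal V(t) rules out equality


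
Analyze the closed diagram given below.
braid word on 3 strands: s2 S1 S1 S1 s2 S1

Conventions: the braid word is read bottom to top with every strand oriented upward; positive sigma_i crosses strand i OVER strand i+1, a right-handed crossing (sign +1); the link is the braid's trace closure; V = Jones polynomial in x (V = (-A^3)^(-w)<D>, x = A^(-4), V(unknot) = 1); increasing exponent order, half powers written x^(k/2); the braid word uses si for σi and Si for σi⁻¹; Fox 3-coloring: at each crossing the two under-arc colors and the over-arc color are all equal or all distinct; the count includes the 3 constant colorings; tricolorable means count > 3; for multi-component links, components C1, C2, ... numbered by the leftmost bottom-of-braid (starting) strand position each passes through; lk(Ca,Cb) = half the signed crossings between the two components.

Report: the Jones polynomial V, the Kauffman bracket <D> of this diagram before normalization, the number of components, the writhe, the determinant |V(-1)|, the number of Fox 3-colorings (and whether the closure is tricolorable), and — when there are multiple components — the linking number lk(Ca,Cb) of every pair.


Jones polynomial: V(x) = x^-5 - 2x^-4 + 2x^-3 - 2x^-2 + 2x^-1 - 1 + x
<D> = A^-10 - A^-6 + 2A^-2 - 2A^2 + 2A^6 - 2A^10 + A^14; writhe -2
components 1, writhe -2 (6 crossings)
3-colorings: 3 of 3^6, det 11 — not tricolorable
note: det 11 = |V(-1)|; not divisible by 3, so not tricolorable


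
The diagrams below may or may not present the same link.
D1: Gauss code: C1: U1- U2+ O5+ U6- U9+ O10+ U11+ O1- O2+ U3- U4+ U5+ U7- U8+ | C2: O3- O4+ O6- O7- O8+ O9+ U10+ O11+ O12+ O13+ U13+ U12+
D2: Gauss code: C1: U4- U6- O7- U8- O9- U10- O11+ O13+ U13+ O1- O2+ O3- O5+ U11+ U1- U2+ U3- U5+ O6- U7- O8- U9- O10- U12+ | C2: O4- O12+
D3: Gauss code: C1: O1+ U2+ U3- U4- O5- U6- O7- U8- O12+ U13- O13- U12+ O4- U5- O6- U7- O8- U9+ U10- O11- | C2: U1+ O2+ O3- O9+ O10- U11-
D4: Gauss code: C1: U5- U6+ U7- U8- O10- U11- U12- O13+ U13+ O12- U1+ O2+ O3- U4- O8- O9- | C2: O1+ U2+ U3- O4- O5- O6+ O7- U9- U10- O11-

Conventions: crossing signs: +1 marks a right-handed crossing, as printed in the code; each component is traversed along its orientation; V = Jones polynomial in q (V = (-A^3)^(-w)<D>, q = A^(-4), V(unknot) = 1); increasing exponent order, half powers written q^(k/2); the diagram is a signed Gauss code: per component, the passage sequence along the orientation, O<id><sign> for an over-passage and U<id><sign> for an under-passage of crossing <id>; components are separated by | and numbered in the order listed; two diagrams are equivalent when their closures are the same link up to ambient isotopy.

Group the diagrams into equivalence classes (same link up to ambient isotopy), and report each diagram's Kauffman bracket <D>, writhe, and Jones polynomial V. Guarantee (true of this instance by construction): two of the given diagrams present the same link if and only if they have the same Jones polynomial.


equivalence classes: {D1} | {D2, D3} | {D4}
D1 (bracket A^5 + A^13; 13 crossings at w = +5): V = -q^(1/2) - q^(5/2)
V(D2) = q^(-15/2) - q^(-7/2) - q^(-5/2) - q^(-3/2)  (w -3, c 13, <D> = A^-3 + A + A^5 - A^21)
V(D3) = q^(-15/2) - q^(-7/2) - q^(-5/2) - q^(-3/2)  [13 crossings, <D> = A^-9 + A^-5 + A^-1 - A^15, w = -5]
V(D4) = -q^(-11/2) + q^(-9/2) - q^(-7/2) - q^(-3/2)  [13 crossings, <D> = A^-9 + A^-1 - A^3 + A^7, w = -5]
key observation: 3 values of V(q) split the 4 diagrams


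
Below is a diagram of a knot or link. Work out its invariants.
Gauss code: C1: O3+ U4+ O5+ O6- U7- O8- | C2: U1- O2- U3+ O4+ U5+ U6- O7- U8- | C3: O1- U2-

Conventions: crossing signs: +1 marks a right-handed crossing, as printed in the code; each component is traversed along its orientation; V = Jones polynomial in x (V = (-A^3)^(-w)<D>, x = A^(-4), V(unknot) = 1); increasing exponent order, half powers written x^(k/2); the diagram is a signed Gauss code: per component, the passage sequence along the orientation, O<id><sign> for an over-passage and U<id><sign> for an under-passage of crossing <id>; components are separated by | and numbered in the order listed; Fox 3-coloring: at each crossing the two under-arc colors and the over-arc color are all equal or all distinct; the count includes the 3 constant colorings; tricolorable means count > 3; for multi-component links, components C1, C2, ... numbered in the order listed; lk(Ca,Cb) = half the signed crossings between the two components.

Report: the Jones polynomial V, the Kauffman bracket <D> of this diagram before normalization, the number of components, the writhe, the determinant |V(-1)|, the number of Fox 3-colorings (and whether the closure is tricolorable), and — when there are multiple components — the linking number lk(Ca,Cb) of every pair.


V = x^-3 + x^-2 + x^-1 + 1
<D> = A^-6 + A^-2 + A^2 + A^6 (w = -2)
3 components over 8 crossings, w = -2
lk(C1,C2): 0
lk(C1,C3) = 0
linking number lk(C2,C3) = -1
9 Fox colorings among 3^8, |V(-1)| = 0: tricolorable
why: summing lk over 3 pairs gives -1


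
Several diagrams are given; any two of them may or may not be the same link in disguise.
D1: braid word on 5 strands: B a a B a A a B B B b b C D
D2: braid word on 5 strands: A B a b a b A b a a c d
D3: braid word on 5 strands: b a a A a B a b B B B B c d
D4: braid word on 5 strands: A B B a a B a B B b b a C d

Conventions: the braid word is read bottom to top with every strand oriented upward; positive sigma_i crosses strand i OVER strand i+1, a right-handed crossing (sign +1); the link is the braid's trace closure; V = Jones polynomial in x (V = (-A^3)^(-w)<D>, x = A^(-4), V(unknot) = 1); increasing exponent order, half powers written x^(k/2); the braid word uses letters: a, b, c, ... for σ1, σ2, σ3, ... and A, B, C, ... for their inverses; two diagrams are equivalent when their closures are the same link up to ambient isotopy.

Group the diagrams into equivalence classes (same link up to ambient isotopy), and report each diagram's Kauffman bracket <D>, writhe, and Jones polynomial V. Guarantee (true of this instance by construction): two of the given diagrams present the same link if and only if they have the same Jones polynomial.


classes: {D1, D3, D4} | {D2}
V(D1) = -x^-3 + 2x^-2 - 2x^-1 + 3 - 2x + 2x^2 - x^3  [14 crossings, <D> = -A^-18 + 2A^-14 - 2A^-10 + 3A^-6 - 2A^-2 + 2A^2 - A^6, w = -2]
D2 (bracket -A^-6 + A^-2 - A^2 + 2A^6 - A^10 + A^14; 12 crossings at w = +6): V = x - x^2 + 2x^3 - x^4 + x^5 - x^6
V(D3) = -x^-3 + 2x^-2 - 2x^-1 + 3 - 2x + 2x^2 - x^3  [14 crossings, <D> = -A^-6 + 2A^-2 - 2A^2 + 3A^6 - 2A^10 + 2A^14 - A^18, w = +2]
V(D4) = -x^-3 + 2x^-2 - 2x^-1 + 3 - 2x + 2x^2 - x^3  [14 crossings, <D> = -A^-12 + 2A^-8 - 2A^-4 + 3 - 2A^4 + 2A^8 - A^12, w = 0]
note: 2 classes among 4 diagrams; unequal V(x) rules out equality


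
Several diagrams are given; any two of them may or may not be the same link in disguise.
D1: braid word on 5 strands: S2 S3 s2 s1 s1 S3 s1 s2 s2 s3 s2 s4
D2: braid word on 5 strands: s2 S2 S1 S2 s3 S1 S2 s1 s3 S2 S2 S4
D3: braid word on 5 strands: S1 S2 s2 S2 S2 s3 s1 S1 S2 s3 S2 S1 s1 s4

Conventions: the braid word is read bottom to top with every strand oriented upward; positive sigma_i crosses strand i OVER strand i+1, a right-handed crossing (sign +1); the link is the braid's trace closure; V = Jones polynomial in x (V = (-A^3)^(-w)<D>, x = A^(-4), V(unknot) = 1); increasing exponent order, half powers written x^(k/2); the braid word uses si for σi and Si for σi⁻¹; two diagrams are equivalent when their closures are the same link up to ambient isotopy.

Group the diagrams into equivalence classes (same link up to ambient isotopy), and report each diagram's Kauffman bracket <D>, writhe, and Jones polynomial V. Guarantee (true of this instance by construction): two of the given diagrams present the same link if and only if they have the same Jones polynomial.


equivalence classes: {D1} | {D2} | {D3}
D1 (bracket A^-14 - 2A^-10 + A^-6 - 2A^-2 + 2A^2 + A^10; 12 crossings at w = +6): V = x^2 + 2x^4 - 2x^5 + x^6 - 2x^7 + x^8
V(D2) = -x^-6 + 2x^-5 - 2x^-4 + 3x^-3 - 3x^-2 + 2x^-1 - 1 + x  (w -4, c 12, <D> = A^-16 - A^-12 + 2A^-8 - 3A^-4 + 3 - 2A^4 + 2A^8 - A^12)
D3 (bracket A^-10 - A^-6 + 2A^-2 - 2A^2 + 2A^6 - 2A^10 + A^14; 14 crossings at w = -2): V = x^-5 - 2x^-4 + 2x^-3 - 2x^-2 + 2x^-1 - 1 + x
key observation: 3 classes among 3 diagrams; unequal V(x) rules out equality
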